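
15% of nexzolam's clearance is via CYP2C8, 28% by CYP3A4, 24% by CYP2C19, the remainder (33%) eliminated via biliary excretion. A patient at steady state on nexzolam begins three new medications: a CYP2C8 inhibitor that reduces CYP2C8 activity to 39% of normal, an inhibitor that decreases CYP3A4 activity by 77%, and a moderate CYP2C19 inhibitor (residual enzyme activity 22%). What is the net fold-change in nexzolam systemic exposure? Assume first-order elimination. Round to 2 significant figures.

2.0

The CYP2C8 pathway (15% of clearance) drops to 0.39× activity: 0.15 × 0.39 = 0.0585.
The CYP3A4 pathway (28% of clearance) drops to 0.23× activity: 0.28 × 0.23 = 0.0644.
The CYP2C19 pathway (24% of clearance) is reduced to 0.22× activity: 0.24 × 0.22 = 0.0528.
Non-CYP routes (33%) are unchanged.
CL_new/CL_old = 0.0585 + 0.0644 + 0.0528 + 0.33 = 0.5057.
Systemic exposure ∝ 1/CL: fold-change = 1 / 0.5057 = 2.0.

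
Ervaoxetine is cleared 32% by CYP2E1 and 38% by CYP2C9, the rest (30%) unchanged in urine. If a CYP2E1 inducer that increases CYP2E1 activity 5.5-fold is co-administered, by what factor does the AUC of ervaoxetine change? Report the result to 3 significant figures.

CYP2E1: 0.32 × 5.5 = 1.76
CYP2C9: 0.38 (unchanged)
Other: 0.3 (unchanged)
New clearance relative to baseline: 1.76 + 0.38 + 0.3 = 2.44.
AUC is inversely proportional to clearance, so the fold-change is 1 / 2.44 = 0.410.

0.410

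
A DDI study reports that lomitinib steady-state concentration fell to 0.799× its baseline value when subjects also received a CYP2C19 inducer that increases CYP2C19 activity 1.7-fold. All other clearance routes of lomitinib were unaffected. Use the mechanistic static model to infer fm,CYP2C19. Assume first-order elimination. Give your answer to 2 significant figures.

0.36

Write x for the fraction cleared via CYP2C19. The observed steady-state concentration change means clearance rose to 1/0.799 = 1.252 of baseline.
Only the CYP2C19 route changed, so 1.252 = x·1.7 + (1 − x), giving x = 0.36.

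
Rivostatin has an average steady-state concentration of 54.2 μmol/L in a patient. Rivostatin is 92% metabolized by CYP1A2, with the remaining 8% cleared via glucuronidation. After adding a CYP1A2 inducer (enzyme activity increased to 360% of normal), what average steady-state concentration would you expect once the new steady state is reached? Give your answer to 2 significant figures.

16 μmol/L

The CYP1A2 pathway (92% of clearance) is boosted to 3.6× activity: 0.92 × 3.6 = 3.312.
The remaining 8% of clearance is unaffected.
Relative clearance = 3.312 + 0.08 = 3.392.
Average steady-state concentration ∝ 1/CL, so new value = 54.2 / 3.392 = 16 μmol/L.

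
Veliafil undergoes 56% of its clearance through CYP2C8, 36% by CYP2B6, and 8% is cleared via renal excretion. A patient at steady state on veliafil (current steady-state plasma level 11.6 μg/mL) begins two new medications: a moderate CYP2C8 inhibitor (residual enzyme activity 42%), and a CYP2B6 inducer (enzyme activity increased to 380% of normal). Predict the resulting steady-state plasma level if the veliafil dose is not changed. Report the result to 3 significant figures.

The CYP2C8 pathway (56% of clearance) is reduced to 0.42× activity: 0.56 × 0.42 = 0.2352.
The CYP2B6 pathway (36% of clearance) rises to 3.8× activity: 0.36 × 3.8 = 1.368.
The remaining 8% of clearance is unaffected.
New clearance relative to baseline: 0.2352 + 1.368 + 0.08 = 1.6832.
Steady-state plasma level ∝ 1/CL: new value = 11.6 / 1.6832 = 6.89 μg/mL.

6.89 μg/mL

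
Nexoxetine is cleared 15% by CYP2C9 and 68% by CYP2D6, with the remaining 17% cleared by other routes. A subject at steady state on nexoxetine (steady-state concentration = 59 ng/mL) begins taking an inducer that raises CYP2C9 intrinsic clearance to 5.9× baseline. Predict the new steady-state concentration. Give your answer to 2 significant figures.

The CYP2C9 pathway (15% of clearance) increases to 5.9× activity: 0.15 × 5.9 = 0.885.
CYP2D6 (68%) and the residual 17% are unaffected.
CL_new/CL_old = 0.885 + 0.68 + 0.17 = 1.735.
New steady-state concentration = baseline ÷ relative clearance = 59 / 1.735 = 34 ng/mL.

34 ng/mL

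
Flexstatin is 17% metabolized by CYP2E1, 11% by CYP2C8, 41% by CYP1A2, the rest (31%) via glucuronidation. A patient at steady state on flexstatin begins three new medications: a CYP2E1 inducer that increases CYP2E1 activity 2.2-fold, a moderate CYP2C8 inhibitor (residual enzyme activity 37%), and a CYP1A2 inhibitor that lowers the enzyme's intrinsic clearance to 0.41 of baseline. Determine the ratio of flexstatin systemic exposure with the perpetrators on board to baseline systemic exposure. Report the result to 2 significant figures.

CYP2E1: 0.17 × 2.2 = 0.374
CYP2C8: 0.11 × 0.37 = 0.0407
CYP1A2: 0.41 × 0.41 = 0.1681
Other: 0.31 (unchanged)
Relative clearance = 0.374 + 0.0407 + 0.1681 + 0.31 = 0.8928.
Systemic exposure ∝ 1/CL: fold-change = 1 / 0.8928 = 1.1.

1.1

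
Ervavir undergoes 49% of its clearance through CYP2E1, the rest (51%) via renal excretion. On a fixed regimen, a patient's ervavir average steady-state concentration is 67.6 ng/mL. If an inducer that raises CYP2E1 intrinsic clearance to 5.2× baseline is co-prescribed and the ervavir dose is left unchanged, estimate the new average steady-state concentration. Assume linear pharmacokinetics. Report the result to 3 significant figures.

22.1 ng/mL

CYP2E1: 0.49 × 5.2 = 2.548
Other: 0.51 (unchanged)
Relative clearance = 2.548 + 0.51 = 3.058.
Average steady-state concentration ∝ 1/CL, so new value = 67.6 / 3.058 = 22.1 ng/mL.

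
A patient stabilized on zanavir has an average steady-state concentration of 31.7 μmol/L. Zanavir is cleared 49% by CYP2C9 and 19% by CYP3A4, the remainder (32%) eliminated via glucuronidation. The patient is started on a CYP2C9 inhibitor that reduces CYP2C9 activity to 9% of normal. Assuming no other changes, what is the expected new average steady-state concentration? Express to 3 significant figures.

The CYP2C9 pathway (49% of clearance) drops to 0.09× activity: 0.49 × 0.09 = 0.0441.
CYP3A4 (19%) and the residual 32% are unaffected.
CL_new/CL_old = 0.0441 + 0.19 + 0.32 = 0.5541.
New average steady-state concentration = baseline ÷ relative clearance = 31.7 / 0.5541 = 57.2 μmol/L.

57.2 μmol/L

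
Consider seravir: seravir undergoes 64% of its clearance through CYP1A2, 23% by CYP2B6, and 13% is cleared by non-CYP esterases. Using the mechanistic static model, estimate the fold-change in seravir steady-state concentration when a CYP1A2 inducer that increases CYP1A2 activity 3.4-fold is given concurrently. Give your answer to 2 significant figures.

CYP1A2: 0.64 × 3.4 = 2.176
CYP2B6: 0.23 (unchanged)
Other: 0.13 (unchanged)
CL_new/CL_old = 2.176 + 0.23 + 0.13 = 2.536.
Since steady-state concentration ∝ 1/CL, the ratio is 1 / 2.536 = 0.39.

0.39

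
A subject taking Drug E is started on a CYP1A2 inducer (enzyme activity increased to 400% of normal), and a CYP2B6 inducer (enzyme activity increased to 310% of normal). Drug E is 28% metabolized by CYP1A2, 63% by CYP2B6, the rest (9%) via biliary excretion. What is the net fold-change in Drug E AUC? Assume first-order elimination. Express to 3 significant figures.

The CYP1A2 pathway (28% of clearance) increases to 4× activity: 0.28 × 4 = 1.12.
The CYP2B6 pathway (63% of clearance) rises to 3.1× activity: 0.63 × 3.1 = 1.953.
Non-CYP routes (9%) are unchanged.
CL_new/CL_old = 1.12 + 1.953 + 0.09 = 3.163.
Because AUC varies inversely with clearance, the combined effect is 1 / 3.163 = 0.316.

0.316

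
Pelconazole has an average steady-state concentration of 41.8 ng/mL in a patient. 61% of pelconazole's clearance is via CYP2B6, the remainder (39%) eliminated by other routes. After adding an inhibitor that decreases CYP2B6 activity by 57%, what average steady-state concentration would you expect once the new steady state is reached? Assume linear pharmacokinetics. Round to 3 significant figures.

The CYP2B6 pathway (61% of clearance) falls to 0.43× activity: 0.61 × 0.43 = 0.2623.
Non-CYP routes (39%) are unchanged.
Relative clearance = 0.2623 + 0.39 = 0.6523.
New average steady-state concentration = baseline ÷ relative clearance = 41.8 / 0.6523 = 64.1 ng/mL.

64.1 ng/mL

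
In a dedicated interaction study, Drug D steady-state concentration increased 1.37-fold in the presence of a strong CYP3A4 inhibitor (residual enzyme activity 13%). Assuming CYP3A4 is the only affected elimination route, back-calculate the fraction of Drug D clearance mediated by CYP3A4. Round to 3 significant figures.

0.310

CL'/CL = 1 / 1.37 = 0.7299
0.13·fm + (1 − fm) = 0.7299
fm = (0.7299 − 1) / (0.13 − 1) = 0.310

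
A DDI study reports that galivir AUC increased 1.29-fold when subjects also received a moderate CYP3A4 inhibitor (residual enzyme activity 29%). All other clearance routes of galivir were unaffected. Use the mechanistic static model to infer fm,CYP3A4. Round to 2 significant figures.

CL'/CL = 1 / 1.29 = 0.7752
0.29·fm + (1 − fm) = 0.7752
fm = (0.7752 − 1) / (0.29 − 1) = 0.32

0.32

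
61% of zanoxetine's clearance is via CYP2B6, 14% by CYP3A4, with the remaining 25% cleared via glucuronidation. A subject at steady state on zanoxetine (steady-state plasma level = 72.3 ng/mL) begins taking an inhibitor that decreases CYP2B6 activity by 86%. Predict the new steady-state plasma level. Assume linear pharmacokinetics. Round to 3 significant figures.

CYP2B6: 0.61 × 0.14 = 0.0854
CYP3A4: 0.14 (unchanged)
Other: 0.25 (unchanged)
CL_new/CL_old = 0.0854 + 0.14 + 0.25 = 0.4754.
New steady-state plasma level = baseline ÷ relative clearance = 72.3 / 0.4754 = 152 ng/mL.

152 ng/mL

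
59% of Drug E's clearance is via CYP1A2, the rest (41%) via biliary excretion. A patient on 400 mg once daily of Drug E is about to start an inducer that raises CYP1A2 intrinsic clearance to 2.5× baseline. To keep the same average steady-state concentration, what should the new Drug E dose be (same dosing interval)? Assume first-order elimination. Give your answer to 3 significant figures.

754 mg

The CYP1A2 pathway (59% of clearance) increases to 2.5× activity: 0.59 × 2.5 = 1.475.
Non-CYP routes (41%) are unchanged.
CL_new/CL_old = 1.475 + 0.41 = 1.885.
Css,avg = (dose rate)/CL, so holding Css fixed requires dose ∝ CL: 400 × 1.885 = 754 mg.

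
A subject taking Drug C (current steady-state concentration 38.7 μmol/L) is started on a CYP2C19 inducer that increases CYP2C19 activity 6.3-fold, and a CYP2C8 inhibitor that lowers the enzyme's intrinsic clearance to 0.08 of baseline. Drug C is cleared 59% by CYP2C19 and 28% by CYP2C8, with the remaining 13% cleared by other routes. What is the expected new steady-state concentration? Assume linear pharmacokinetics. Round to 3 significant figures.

10.0 μmol/L

The CYP2C19 pathway (59% of clearance) rises to 6.3× activity: 0.59 × 6.3 = 3.717.
The CYP2C8 pathway (28% of clearance) is reduced to 0.08× activity: 0.28 × 0.08 = 0.0224.
The remaining 13% of clearance is unaffected.
Relative clearance = 3.717 + 0.0224 + 0.13 = 3.8694.
New steady-state concentration = 38.7 / 3.8694 = 10.0 μmol/L (concentration scales inversely with clearance).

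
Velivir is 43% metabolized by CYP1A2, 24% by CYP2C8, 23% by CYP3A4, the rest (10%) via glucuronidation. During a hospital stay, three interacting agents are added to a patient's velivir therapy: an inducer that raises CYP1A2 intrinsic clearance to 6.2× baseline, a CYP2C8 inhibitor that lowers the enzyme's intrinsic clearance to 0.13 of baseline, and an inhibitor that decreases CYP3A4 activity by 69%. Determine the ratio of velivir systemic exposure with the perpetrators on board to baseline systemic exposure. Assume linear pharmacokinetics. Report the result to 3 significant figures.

The CYP1A2 pathway (43% of clearance) is boosted to 6.2× activity: 0.43 × 6.2 = 2.666.
The CYP2C8 pathway (24% of clearance) is reduced to 0.13× activity: 0.24 × 0.13 = 0.0312.
The CYP3A4 pathway (23% of clearance) is reduced to 0.31× activity: 0.23 × 0.31 = 0.0713.
Non-CYP routes (10%) are unchanged.
Relative clearance = 2.666 + 0.0312 + 0.0713 + 0.1 = 2.8685.
Because systemic exposure varies inversely with clearance, the combined effect is 1 / 2.8685 = 0.349.

0.349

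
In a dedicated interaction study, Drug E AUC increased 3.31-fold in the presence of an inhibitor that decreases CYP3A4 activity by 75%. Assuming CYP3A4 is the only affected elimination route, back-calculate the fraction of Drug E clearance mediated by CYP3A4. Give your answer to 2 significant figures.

Write x for the fraction cleared via CYP3A4. The observed AUC change means clearance fell to 1/3.31 = 0.3021 of baseline.
Only the CYP3A4 route changed, so 0.3021 = x·0.25 + (1 − x), giving x = 0.93.

0.93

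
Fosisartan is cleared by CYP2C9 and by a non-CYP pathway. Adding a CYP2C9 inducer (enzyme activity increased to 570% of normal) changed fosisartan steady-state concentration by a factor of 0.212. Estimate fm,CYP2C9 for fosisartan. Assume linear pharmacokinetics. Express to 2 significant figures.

Call the CYP2C9 fraction fm. After the interaction, CL_new/CL_old = fm × 5.7 + (1 − fm).
Steady-state concentration ratio = 1 / (new CL fraction), so new CL fraction = 1 / 0.212 = 4.717.
fm × 5.7 + 1 − fm = 4.717  ⇒  fm × (5.7 − 1) = 3.717  ⇒  fm = 0.79.

0.79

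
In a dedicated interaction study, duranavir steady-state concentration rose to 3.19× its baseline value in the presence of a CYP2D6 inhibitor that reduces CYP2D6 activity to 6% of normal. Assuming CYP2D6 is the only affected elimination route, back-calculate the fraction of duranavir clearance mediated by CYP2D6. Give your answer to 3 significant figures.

CL'/CL = 1 / 3.19 = 0.3135
0.06·fm + (1 − fm) = 0.3135
fm = (0.3135 − 1) / (0.06 − 1) = 0.730

0.730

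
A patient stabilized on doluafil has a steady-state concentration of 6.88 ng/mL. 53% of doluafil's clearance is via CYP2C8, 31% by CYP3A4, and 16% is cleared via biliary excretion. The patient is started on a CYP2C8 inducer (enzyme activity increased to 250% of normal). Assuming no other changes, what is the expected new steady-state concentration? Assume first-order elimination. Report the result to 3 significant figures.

3.83 ng/mL

The CYP2C8 pathway (53% of clearance) is boosted to 2.5× activity: 0.53 × 2.5 = 1.325.
CYP3A4 (31%) and the residual 16% are unaffected.
New clearance relative to baseline: 1.325 + 0.31 + 0.16 = 1.795.
With dosing unchanged, steady-state concentration scales as 1/CL: 6.88 / 1.795 = 3.83 ng/mL.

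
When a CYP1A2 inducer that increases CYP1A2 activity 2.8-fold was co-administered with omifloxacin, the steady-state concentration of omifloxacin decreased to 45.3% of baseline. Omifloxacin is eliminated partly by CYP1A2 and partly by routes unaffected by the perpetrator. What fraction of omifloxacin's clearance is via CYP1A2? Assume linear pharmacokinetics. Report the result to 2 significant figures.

0.67

CL'/CL = 1 / 0.453 = 2.208
2.8·fm + (1 − fm) = 2.208
fm = (2.208 − 1) / (2.8 − 1) = 0.67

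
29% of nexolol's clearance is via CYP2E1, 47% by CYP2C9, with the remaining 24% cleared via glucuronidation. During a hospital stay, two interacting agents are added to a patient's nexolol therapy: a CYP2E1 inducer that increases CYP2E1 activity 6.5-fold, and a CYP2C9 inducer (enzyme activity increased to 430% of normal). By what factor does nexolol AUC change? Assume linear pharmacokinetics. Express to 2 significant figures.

0.24

CYP2E1: 0.29 × 6.5 = 1.885
CYP2C9: 0.47 × 4.3 = 2.021
Other: 0.24 (unchanged)
Relative clearance = 1.885 + 2.021 + 0.24 = 4.146.
Because AUC varies inversely with clearance, the combined effect is 1 / 4.146 = 0.24.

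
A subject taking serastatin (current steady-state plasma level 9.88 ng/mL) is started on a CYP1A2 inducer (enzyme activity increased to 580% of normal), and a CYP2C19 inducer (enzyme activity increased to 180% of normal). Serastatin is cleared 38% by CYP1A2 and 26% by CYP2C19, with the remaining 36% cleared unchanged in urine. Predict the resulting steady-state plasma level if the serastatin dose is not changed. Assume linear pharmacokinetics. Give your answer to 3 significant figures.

3.26 ng/mL

The CYP1A2 pathway (38% of clearance) is boosted to 5.8× activity: 0.38 × 5.8 = 2.204.
The CYP2C19 pathway (26% of clearance) rises to 1.8× activity: 0.26 × 1.8 = 0.468.
Non-CYP routes (36%) are unchanged.
CL_new/CL_old = 2.204 + 0.468 + 0.36 = 3.032.
New steady-state plasma level = 9.88 / 3.032 = 3.26 ng/mL (concentration scales inversely with clearance).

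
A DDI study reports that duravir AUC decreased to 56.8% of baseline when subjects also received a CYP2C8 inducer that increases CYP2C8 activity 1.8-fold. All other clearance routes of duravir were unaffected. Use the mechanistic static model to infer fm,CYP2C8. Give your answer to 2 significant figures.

0.95

CL'/CL = 1 / 0.568 = 1.761
1.8·fm + (1 − fm) = 1.761
fm = (1.761 − 1) / (1.8 − 1) = 0.95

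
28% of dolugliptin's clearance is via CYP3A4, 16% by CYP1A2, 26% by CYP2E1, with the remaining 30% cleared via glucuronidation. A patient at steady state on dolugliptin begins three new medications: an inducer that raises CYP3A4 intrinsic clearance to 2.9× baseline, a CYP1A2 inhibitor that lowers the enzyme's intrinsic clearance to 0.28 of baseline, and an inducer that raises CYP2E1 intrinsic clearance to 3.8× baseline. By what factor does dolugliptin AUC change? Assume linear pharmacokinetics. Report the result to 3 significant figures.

0.466

CYP3A4: 0.28 × 2.9 = 0.812
CYP1A2: 0.16 × 0.28 = 0.0448
CYP2E1: 0.26 × 3.8 = 0.988
Other: 0.3 (unchanged)
New clearance relative to baseline: 0.812 + 0.0448 + 0.988 + 0.3 = 2.1448.
AUC ∝ 1/CL: fold-change = 1 / 2.1448 = 0.466.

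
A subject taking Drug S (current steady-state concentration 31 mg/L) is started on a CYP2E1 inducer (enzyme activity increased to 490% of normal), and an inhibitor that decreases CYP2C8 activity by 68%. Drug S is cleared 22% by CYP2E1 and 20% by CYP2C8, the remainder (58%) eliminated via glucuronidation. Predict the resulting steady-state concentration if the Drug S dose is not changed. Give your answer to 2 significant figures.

18 mg/L

CYP2E1: 0.22 × 4.9 = 1.078
CYP2C8: 0.2 × 0.32 = 0.064
Other: 0.58 (unchanged)
Relative clearance = 1.078 + 0.064 + 0.58 = 1.722.
Dividing the baseline by the relative clearance: 31 / 1.722 = 18 mg/L.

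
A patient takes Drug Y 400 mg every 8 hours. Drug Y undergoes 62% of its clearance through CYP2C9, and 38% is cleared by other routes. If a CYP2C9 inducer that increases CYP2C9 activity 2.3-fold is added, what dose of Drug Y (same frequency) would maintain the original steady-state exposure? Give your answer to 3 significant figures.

The CYP2C9 pathway (62% of clearance) rises to 2.3× activity: 0.62 × 2.3 = 1.426.
The remaining 38% of clearance is unaffected.
New clearance relative to baseline: 1.426 + 0.38 = 1.806.
To maintain the same steady-state level, dose must scale with clearance: new dose = 400 × 1.806 = 722 mg.

722 mg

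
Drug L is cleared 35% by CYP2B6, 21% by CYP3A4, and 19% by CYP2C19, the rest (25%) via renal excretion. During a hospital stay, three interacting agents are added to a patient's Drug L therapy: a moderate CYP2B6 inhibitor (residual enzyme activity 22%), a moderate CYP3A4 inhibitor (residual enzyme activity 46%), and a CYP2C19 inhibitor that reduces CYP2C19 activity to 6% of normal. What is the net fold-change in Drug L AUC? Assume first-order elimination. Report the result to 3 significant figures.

The CYP2B6 pathway (35% of clearance) is reduced to 0.22× activity: 0.35 × 0.22 = 0.077.
The CYP3A4 pathway (21% of clearance) is reduced to 0.46× activity: 0.21 × 0.46 = 0.0966.
The CYP2C19 pathway (19% of clearance) drops to 0.06× activity: 0.19 × 0.06 = 0.0114.
The remaining 25% of clearance is unaffected.
CL_new/CL_old = 0.077 + 0.0966 + 0.0114 + 0.25 = 0.435.
Because AUC varies inversely with clearance, the combined effect is 1 / 0.435 = 2.30.

2.30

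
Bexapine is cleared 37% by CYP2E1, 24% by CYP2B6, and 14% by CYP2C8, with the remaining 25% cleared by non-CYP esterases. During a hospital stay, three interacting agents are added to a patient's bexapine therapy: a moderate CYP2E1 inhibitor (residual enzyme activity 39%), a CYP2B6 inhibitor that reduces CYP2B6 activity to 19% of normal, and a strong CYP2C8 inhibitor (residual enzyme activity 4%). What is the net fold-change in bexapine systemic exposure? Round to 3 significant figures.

2.24

The CYP2E1 pathway (37% of clearance) is reduced to 0.39× activity: 0.37 × 0.39 = 0.1443.
The CYP2B6 pathway (24% of clearance) falls to 0.19× activity: 0.24 × 0.19 = 0.0456.
The CYP2C8 pathway (14% of clearance) falls to 0.04× activity: 0.14 × 0.04 = 0.0056.
Non-CYP routes (25%) are unchanged.
CL_new/CL_old = 0.1443 + 0.0456 + 0.0056 + 0.25 = 0.4455.
Because systemic exposure varies inversely with clearance, the combined effect is 1 / 0.4455 = 2.24.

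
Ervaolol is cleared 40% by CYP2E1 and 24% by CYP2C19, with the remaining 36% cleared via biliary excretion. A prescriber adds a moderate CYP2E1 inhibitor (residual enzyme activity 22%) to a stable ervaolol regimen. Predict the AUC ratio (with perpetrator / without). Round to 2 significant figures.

The CYP2E1 pathway (40% of clearance) drops to 0.22× activity: 0.4 × 0.22 = 0.088.
CYP2C19 (24%) and the residual 36% are unaffected.
New clearance relative to baseline: 0.088 + 0.24 + 0.36 = 0.688.
Since AUC ∝ 1/CL, the ratio is 1 / 0.688 = 1.5.

1.5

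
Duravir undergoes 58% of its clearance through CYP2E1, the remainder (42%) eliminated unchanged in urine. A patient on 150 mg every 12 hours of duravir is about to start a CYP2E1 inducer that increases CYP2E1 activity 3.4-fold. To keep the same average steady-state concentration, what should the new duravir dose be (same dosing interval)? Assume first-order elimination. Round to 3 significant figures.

359 mg

CYP2E1: 0.58 × 3.4 = 1.972
Other: 0.42 (unchanged)
CL_new/CL_old = 1.972 + 0.42 = 2.392.
Css,avg = (dose rate)/CL, so holding Css fixed requires dose ∝ CL: 150 × 2.392 = 359 mg.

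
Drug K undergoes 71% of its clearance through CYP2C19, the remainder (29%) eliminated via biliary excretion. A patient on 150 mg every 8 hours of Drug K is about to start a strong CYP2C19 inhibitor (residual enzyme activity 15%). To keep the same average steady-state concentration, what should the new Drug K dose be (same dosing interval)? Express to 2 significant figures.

CYP2C19: 0.71 × 0.15 = 0.1065
Other: 0.29 (unchanged)
Relative clearance = 0.1065 + 0.29 = 0.3965.
Css,avg = (dose rate)/CL, so holding Css fixed requires dose ∝ CL: 150 × 0.3965 = 59 mg.

59 mg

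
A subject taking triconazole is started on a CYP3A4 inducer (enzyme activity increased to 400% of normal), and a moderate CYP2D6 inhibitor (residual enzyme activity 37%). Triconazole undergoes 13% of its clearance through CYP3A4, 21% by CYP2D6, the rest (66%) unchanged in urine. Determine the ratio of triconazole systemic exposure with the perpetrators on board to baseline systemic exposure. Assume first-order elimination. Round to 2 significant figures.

The CYP3A4 pathway (13% of clearance) increases to 4× activity: 0.13 × 4 = 0.52.
The CYP2D6 pathway (21% of clearance) is reduced to 0.37× activity: 0.21 × 0.37 = 0.0777.
Non-CYP routes (66%) are unchanged.
Relative clearance = 0.52 + 0.0777 + 0.66 = 1.2577.
Net systemic exposure ratio = 1 / 1.2577 = 0.80.

0.80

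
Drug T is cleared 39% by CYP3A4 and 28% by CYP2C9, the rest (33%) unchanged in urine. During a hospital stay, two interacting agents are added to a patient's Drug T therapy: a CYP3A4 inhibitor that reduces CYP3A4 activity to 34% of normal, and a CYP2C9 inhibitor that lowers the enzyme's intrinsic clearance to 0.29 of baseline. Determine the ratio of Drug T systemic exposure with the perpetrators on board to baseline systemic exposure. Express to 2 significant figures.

CYP3A4: 0.39 × 0.34 = 0.1326
CYP2C9: 0.28 × 0.29 = 0.0812
Other: 0.33 (unchanged)
New clearance relative to baseline: 0.1326 + 0.0812 + 0.33 = 0.5438.
Systemic exposure ∝ 1/CL: fold-change = 1 / 0.5438 = 1.8.

1.8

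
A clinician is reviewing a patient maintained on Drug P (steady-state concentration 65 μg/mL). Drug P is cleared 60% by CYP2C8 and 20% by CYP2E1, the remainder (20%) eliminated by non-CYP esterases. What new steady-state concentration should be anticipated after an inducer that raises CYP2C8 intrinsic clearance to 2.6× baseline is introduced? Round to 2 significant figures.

The CYP2C8 pathway (60% of clearance) increases to 2.6× activity: 0.6 × 2.6 = 1.56.
CYP2E1 (20%) and the residual 20% are unaffected.
Relative clearance = 1.56 + 0.2 + 0.2 = 1.96.
Steady-state concentration ∝ 1/CL, so new value = 65 / 1.96 = 33 μg/mL.

33 μg/mL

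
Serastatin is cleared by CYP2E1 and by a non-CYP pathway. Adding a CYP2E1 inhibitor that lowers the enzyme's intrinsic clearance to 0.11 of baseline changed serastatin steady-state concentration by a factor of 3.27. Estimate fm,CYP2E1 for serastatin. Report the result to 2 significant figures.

CL'/CL = 1 / 3.27 = 0.3058
0.11·fm + (1 − fm) = 0.3058
fm = (0.3058 − 1) / (0.11 − 1) = 0.78

0.78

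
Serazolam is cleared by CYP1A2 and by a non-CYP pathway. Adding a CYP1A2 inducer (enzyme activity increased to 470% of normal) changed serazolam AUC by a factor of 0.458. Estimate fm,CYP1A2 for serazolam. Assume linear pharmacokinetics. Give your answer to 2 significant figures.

0.32

CL'/CL = 1 / 0.458 = 2.183
4.7·fm + (1 − fm) = 2.183
fm = (2.183 − 1) / (4.7 − 1) = 0.32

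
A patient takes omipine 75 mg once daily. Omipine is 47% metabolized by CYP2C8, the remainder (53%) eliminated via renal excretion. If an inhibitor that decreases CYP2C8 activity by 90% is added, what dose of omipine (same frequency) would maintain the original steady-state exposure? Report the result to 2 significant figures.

43 mg

CYP2C8: 0.47 × 0.1 = 0.047
Other: 0.53 (unchanged)
New clearance relative to baseline: 0.047 + 0.53 = 0.577.
Css,avg = (dose rate)/CL, so holding Css fixed requires dose ∝ CL: 75 × 0.577 = 43 mg.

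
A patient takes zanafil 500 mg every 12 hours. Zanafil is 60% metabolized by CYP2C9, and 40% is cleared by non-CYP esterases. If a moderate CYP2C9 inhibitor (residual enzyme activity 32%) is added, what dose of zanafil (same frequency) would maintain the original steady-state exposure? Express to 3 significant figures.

296 mg

The CYP2C9 pathway (60% of clearance) drops to 0.32× activity: 0.6 × 0.32 = 0.192.
Non-CYP routes (40%) are unchanged.
CL_new/CL_old = 0.192 + 0.4 = 0.592.
Css,avg = (dose rate)/CL, so holding Css fixed requires dose ∝ CL: 500 × 0.592 = 296 mg.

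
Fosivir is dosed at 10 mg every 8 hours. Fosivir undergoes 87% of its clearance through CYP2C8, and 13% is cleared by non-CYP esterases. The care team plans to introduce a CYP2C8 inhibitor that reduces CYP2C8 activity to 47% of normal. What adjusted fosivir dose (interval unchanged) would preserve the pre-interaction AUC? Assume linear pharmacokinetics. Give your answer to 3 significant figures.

The CYP2C8 pathway (87% of clearance) is reduced to 0.47× activity: 0.87 × 0.47 = 0.4089.
The remaining 13% of clearance is unaffected.
Relative clearance = 0.4089 + 0.13 = 0.5389.
Css,avg = (dose rate)/CL, so holding Css fixed requires dose ∝ CL: 10 × 0.5389 = 5.39 mg.

5.39 mg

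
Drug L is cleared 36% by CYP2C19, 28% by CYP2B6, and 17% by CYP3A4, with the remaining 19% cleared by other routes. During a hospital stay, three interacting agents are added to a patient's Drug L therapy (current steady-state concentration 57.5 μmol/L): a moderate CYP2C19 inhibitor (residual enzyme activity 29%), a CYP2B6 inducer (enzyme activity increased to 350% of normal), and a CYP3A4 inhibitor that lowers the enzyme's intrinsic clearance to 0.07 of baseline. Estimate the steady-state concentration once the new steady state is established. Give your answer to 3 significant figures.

44.7 μmol/L

CYP2C19: 0.36 × 0.29 = 0.1044
CYP2B6: 0.28 × 3.5 = 0.98
CYP3A4: 0.17 × 0.07 = 0.0119
Other: 0.19 (unchanged)
New clearance relative to baseline: 0.1044 + 0.98 + 0.0119 + 0.19 = 1.2863.
New steady-state concentration = 57.5 / 1.2863 = 44.7 μmol/L (concentration scales inversely with clearance).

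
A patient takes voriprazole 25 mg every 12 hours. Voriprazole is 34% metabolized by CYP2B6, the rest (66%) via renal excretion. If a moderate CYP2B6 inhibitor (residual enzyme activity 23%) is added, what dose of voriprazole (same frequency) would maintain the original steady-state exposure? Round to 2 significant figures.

18 mg

The CYP2B6 pathway (34% of clearance) is reduced to 0.23× activity: 0.34 × 0.23 = 0.0782.
The remaining 66% of clearance is unaffected.
New clearance relative to baseline: 0.0782 + 0.66 = 0.7382.
To maintain the same steady-state level, dose must scale with clearance: new dose = 25 × 0.7382 = 18 mg.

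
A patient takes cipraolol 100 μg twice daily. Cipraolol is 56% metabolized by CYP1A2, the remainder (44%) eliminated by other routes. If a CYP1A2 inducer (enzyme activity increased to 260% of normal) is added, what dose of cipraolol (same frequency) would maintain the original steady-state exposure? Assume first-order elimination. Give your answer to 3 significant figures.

The CYP1A2 pathway (56% of clearance) rises to 2.6× activity: 0.56 × 2.6 = 1.456.
Non-CYP routes (44%) are unchanged.
CL_new/CL_old = 1.456 + 0.44 = 1.896.
Css,avg = (dose rate)/CL, so holding Css fixed requires dose ∝ CL: 100 × 1.896 = 190 μg.

190 μg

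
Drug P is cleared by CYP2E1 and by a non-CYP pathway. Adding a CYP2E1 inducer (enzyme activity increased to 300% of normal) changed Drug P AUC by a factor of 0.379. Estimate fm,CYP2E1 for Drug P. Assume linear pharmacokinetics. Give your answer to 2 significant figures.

CL'/CL = 1 / 0.379 = 2.639
3·fm + (1 − fm) = 2.639
fm = (2.639 − 1) / (3 − 1) = 0.82

0.82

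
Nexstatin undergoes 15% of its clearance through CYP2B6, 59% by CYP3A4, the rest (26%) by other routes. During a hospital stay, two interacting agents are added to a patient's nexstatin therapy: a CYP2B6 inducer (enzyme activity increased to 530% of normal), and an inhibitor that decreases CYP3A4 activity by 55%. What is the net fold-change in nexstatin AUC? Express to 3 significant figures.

The CYP2B6 pathway (15% of clearance) increases to 5.3× activity: 0.15 × 5.3 = 0.795.
The CYP3A4 pathway (59% of clearance) is reduced to 0.45× activity: 0.59 × 0.45 = 0.2655.
The remaining 26% of clearance is unaffected.
CL_new/CL_old = 0.795 + 0.2655 + 0.26 = 1.3205.
Net AUC ratio = 1 / 1.3205 = 0.757.

0.757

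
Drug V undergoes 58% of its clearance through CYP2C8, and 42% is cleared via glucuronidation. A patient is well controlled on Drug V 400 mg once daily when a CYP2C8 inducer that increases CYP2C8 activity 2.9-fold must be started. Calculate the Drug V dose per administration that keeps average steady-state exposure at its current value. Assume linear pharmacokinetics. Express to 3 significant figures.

841 mg

The CYP2C8 pathway (58% of clearance) rises to 2.9× activity: 0.58 × 2.9 = 1.682.
The remaining 42% of clearance is unaffected.
CL_new/CL_old = 1.682 + 0.42 = 2.102.
Exposure is unchanged when dose changes in proportion to clearance. New dose = 400 mg × 2.102 = 841 mg.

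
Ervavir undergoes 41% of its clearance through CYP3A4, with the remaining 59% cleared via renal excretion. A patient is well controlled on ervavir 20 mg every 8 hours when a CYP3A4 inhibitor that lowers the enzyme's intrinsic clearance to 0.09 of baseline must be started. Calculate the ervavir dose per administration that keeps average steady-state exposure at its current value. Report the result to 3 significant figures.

The CYP3A4 pathway (41% of clearance) drops to 0.09× activity: 0.41 × 0.09 = 0.0369.
Non-CYP routes (59%) are unchanged.
CL_new/CL_old = 0.0369 + 0.59 = 0.6269.
Css,avg = (dose rate)/CL, so holding Css fixed requires dose ∝ CL: 20 × 0.6269 = 12.5 mg.

12.5 mg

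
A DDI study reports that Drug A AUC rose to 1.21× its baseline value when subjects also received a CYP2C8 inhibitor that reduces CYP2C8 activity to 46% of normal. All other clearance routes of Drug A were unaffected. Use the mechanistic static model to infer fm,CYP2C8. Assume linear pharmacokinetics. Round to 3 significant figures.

Write x for the fraction cleared via CYP2C8. The observed AUC change means clearance fell to 1/1.21 = 0.8264 of baseline.
Setting x·0.46 + (1 − x) = 0.8264 and solving: x = (0.8264 − 1)/(0.46 − 1) = 0.321.

0.321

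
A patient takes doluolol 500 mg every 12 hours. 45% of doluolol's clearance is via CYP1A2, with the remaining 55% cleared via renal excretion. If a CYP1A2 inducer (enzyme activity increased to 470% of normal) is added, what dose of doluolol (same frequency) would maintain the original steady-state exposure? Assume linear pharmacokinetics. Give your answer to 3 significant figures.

The CYP1A2 pathway (45% of clearance) increases to 4.7× activity: 0.45 × 4.7 = 2.115.
Non-CYP routes (55%) are unchanged.
CL_new/CL_old = 2.115 + 0.55 = 2.665.
To maintain the same steady-state level, dose must scale with clearance: new dose = 500 × 2.665 = 1.33 × 10³ mg.

1.33 × 10³ mg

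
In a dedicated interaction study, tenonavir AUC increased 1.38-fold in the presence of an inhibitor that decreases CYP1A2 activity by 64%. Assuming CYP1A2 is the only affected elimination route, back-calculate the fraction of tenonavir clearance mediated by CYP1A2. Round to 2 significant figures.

Let fm be the CYP1A2 fraction. New clearance relative to baseline = fm × 0.36 + (1 − fm).
AUC ratio = 1 / (new CL fraction), so new CL fraction = 1 / 1.38 = 0.7246.
fm × 0.36 + 1 − fm = 0.7246  ⇒  fm × (0.36 − 1) = −0.2754  ⇒  fm = 0.43.

0.43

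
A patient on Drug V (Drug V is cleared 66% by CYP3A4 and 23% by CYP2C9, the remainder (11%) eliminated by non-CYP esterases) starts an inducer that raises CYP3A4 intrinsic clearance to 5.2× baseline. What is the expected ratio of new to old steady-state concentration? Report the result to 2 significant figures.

0.27

CYP3A4: 0.66 × 5.2 = 3.432
CYP2C9: 0.23 (unchanged)
Other: 0.11 (unchanged)
CL_new/CL_old = 3.432 + 0.23 + 0.11 = 3.772.
Steady-state concentration is inversely proportional to clearance, so the fold-change is 1 / 3.772 = 0.27.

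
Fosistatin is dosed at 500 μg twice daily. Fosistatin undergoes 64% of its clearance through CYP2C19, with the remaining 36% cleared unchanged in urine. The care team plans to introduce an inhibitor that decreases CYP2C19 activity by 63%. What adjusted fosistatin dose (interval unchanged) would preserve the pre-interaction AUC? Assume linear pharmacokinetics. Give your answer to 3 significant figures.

298 μg

The CYP2C19 pathway (64% of clearance) falls to 0.37× activity: 0.64 × 0.37 = 0.2368.
The remaining 36% of clearance is unaffected.
CL_new/CL_old = 0.2368 + 0.36 = 0.5968.
Exposure is unchanged when dose changes in proportion to clearance. New dose = 500 μg × 0.5968 = 298 μg.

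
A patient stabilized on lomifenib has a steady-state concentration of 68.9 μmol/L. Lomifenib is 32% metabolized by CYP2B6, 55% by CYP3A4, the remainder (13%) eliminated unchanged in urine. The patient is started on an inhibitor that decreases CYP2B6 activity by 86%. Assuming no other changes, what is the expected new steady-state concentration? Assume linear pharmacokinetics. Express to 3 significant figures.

The CYP2B6 pathway (32% of clearance) is reduced to 0.14× activity: 0.32 × 0.14 = 0.0448.
CYP3A4 (55%) and the residual 13% are unaffected.
New clearance relative to baseline: 0.0448 + 0.55 + 0.13 = 0.7248.
With dosing unchanged, steady-state concentration scales as 1/CL: 68.9 / 0.7248 = 95.1 μmol/L.

95.1 μmol/L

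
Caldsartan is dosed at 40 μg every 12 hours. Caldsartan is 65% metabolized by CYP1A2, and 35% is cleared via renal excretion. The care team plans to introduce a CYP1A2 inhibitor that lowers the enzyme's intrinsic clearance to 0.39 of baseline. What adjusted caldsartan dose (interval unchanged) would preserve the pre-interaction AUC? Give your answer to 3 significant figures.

CYP1A2: 0.65 × 0.39 = 0.2535
Other: 0.35 (unchanged)
CL_new/CL_old = 0.2535 + 0.35 = 0.6035.
To maintain the same steady-state level, dose must scale with clearance: new dose = 40 × 0.6035 = 24.1 μg.

24.1 μg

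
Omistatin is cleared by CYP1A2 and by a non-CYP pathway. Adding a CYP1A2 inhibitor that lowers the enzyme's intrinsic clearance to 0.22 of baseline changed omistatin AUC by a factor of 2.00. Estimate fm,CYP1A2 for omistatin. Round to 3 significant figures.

Let x = fm,CYP1A2. Because AUC ∝ 1/CL, relative clearance fell to 1/2.00 = 0.5.
Only the CYP1A2 route changed, so 0.5 = x·0.22 + (1 − x), giving x = 0.641.

0.641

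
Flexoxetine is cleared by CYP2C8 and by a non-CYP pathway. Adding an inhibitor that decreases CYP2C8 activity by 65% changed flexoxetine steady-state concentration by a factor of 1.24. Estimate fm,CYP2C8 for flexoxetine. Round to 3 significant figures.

Let fm be the CYP2C8 fraction. New clearance relative to baseline = fm × 0.35 + (1 − fm).
Steady-state concentration ratio = 1 / (new CL fraction), so new CL fraction = 1 / 1.24 = 0.8065.
fm × 0.35 + 1 − fm = 0.8065  ⇒  fm × (0.35 − 1) = −0.1935  ⇒  fm = 0.298.

0.298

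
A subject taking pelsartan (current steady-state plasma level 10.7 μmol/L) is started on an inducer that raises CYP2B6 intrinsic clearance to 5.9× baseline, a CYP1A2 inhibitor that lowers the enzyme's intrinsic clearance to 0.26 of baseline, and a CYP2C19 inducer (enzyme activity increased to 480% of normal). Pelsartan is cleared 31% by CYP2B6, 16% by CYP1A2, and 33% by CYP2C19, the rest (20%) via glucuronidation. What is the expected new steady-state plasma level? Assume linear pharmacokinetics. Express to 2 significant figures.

The CYP2B6 pathway (31% of clearance) is boosted to 5.9× activity: 0.31 × 5.9 = 1.829.
The CYP1A2 pathway (16% of clearance) drops to 0.26× activity: 0.16 × 0.26 = 0.0416.
The CYP2C19 pathway (33% of clearance) increases to 4.8× activity: 0.33 × 4.8 = 1.584.
The remaining 20% of clearance is unaffected.
CL_new/CL_old = 1.829 + 0.0416 + 1.584 + 0.2 = 3.6546.
Dividing the baseline by the relative clearance: 10.7 / 3.6546 = 2.9 μmol/L.

2.9 μmol/L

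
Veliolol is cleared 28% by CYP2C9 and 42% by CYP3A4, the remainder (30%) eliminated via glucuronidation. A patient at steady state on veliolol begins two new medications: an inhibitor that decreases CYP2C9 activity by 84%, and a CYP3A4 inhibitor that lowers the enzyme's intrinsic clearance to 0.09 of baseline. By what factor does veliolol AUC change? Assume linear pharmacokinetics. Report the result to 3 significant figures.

CYP2C9: 0.28 × 0.16 = 0.0448
CYP3A4: 0.42 × 0.09 = 0.0378
Other: 0.3 (unchanged)
New clearance relative to baseline: 0.0448 + 0.0378 + 0.3 = 0.3826.
AUC ∝ 1/CL: fold-change = 1 / 0.3826 = 2.61.

2.61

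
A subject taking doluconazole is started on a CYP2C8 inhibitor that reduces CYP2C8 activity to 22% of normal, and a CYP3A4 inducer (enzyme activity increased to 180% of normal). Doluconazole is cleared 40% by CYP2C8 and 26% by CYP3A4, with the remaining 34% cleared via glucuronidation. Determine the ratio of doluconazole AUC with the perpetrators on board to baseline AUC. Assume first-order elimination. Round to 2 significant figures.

The CYP2C8 pathway (40% of clearance) drops to 0.22× activity: 0.4 × 0.22 = 0.088.
The CYP3A4 pathway (26% of clearance) rises to 1.8× activity: 0.26 × 1.8 = 0.468.
The remaining 34% of clearance is unaffected.
CL_new/CL_old = 0.088 + 0.468 + 0.34 = 0.896.
AUC ∝ 1/CL: fold-change = 1 / 0.896 = 1.1.

1.1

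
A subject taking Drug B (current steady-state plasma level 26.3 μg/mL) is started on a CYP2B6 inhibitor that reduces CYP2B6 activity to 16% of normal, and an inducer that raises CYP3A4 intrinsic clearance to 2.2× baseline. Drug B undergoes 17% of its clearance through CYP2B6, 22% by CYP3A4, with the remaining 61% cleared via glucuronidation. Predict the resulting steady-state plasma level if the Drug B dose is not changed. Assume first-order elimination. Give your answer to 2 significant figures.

23 μg/mL

The CYP2B6 pathway (17% of clearance) falls to 0.16× activity: 0.17 × 0.16 = 0.0272.
The CYP3A4 pathway (22% of clearance) increases to 2.2× activity: 0.22 × 2.2 = 0.484.
Non-CYP routes (61%) are unchanged.
CL_new/CL_old = 0.0272 + 0.484 + 0.61 = 1.1212.
Steady-state plasma level ∝ 1/CL: new value = 26.3 / 1.1212 = 23 μg/mL.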